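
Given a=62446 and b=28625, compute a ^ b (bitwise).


62446 ^ 28625 = 39999

39999


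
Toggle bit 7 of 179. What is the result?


179 ^ (1 << 7) = 179 ^ 128 = 51

51


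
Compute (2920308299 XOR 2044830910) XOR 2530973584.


Step 1: 2920308299 ^ 2044830910 = 3622959861
Step 2: 3622959861 ^ 2530973584 = 1093299557

1093299557


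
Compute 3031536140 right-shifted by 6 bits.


0b10110100101100011001001000001100 >> 6 = 0b10110100101100011001001000 = 47367752

47367752


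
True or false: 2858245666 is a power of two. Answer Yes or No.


0b10101010010111010101111000100010. Multiple bits set => No

No


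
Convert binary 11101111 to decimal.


11101111 in decimal = 239

239


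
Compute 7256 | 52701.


0b1110001011000 | 0b1100110111011101 = 0b1101110111011101 = 56797

56797


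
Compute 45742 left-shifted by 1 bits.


0b1011001010101110 << 1 = 0b10110010101011100 = 91484

91484


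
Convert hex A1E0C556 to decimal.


A1E0C556 hex = 2715862358 decimal

2715862358


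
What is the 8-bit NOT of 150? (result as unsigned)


~0b10010110 = 0b1101001 = 105 (8-bit unsigned)

105


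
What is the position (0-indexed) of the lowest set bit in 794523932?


0b101111010110110111100100011100. Lowest set bit at position 2

2


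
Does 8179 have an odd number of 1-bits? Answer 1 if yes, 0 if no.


0b1111111110011 has 11 ones => parity 1

1


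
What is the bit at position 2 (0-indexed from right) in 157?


0b10011101, position 2 = 1

1


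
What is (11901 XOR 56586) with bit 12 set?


Step 1: 11901 ^ 56586 = 62327
Step 2: 62327 | (1 << 12) = 62327 | 4096 = 62327

62327


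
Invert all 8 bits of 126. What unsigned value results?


126 ^ 255 = 129

129


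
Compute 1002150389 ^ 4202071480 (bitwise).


0b111011101110111001100111110101 ^ 0b11111010011101101000010110111000 = 0b11000001110011010001110001001101 = 3251444813

3251444813


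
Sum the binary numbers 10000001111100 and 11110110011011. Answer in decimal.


10000001111100 + 11110110011011 = 101111000010111 = 24087

24087


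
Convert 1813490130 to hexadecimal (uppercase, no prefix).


1813490130 = 6C17A9D2 hex

6C17A9D2


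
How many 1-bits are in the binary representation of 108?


0b1101100 has 4 set bits

4


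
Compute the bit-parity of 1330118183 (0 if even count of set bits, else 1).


0b1001111010001111111111000100111 has 20 ones => parity 0

0


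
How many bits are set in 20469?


0b100111111110101 has 11 set bits

11


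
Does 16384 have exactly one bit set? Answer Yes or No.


0b100000000000000. Only one bit set => Yes

Yes


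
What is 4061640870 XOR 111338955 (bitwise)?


0b11110010000101111011100010100110 ^ 0b110101000101110010111001011 = 0b11110100101101010101110101101101 = 4105526637

4105526637


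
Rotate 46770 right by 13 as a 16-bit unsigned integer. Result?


Rotate 0b1011011010110010 right by 13 (16-bit) = 0b1011010110010101 = 46485

46485


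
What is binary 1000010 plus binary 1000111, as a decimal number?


1000010 + 1000111 = 10001001 = 137

137


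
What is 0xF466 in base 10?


F466 hex = 62566 decimal

62566


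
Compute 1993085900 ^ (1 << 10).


1993085900 ^ (1 << 10) = 1993085900 ^ 1024 = 1993086924

1993086924


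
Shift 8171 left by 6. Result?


0b1111111101011 << 6 = 0b1111111101011000000 = 522944

522944


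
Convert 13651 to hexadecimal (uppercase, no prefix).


13651 = 3553 hex

3553


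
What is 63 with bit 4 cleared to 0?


63 & ~(1 << 4) = 47

47


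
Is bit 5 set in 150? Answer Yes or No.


0b10010110, bit 5 = 0. No

No


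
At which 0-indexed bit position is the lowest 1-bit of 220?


0b11011100. Lowest set bit at position 2

2


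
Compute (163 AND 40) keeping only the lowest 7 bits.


Step 1: 163 & 40 = 32
Step 2: 32 & 127 = 32

32


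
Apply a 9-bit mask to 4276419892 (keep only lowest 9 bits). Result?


4276419892 & 511 = 308

308


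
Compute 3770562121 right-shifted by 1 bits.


0b11100000101111100011011001001001 >> 1 = 0b1110000010111110001101100100100 = 1885281060

1885281060


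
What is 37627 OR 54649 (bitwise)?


0b1001001011111011 | 0b1101010101111001 = 0b1101011111111011 = 55291

55291


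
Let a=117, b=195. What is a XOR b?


117 ^ 195 = 182

182


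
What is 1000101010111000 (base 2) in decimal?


1000101010111000 in decimal = 35512

35512


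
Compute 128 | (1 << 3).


128 | (1 << 3) = 128 | 8 = 136

136


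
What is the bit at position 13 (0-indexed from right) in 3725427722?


0b11011110000011011000010000001010, position 13 = 0

0


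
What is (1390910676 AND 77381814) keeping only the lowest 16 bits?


Step 1: 1390910676 & 77381814 = 8683668
Step 2: 8683668 & 65535 = 32916

32916


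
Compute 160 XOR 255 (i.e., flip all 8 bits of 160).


160 ^ 255 = 95

95


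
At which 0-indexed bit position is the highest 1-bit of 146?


0b10010010. Highest set bit at position 7

7


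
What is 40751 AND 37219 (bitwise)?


0b1001111100101111 & 0b1001000101100011 = 0b1001000100100011 = 37155

37155


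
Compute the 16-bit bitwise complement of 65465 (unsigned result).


~0b1111111110111001 = 0b1000110 = 70 (16-bit unsigned)

70


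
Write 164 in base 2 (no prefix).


164 = 10100100 in binary

10100100


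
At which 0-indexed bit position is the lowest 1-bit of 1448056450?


0b1010110010011111001011010000010. Lowest set bit at position 1

1


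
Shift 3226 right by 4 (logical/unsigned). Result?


0b110010011010 >> 4 = 0b11001001 = 201

201


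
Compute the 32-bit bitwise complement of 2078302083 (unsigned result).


~0b1111011111000000101111110000011 = 0b10000100000111111010000001111100 = 2216665212 (32-bit unsigned)

2216665212


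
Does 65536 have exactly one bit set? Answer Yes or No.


0b10000000000000000. Only one bit set => Yes

Yes


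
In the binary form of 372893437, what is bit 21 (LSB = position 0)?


0b10110001110011110011011111101, position 21 = 1

1


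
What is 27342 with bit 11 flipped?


27342 ^ (1 << 11) = 27342 ^ 2048 = 25294

25294


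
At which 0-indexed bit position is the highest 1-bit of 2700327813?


0b10100000111100111011101110000101. Highest set bit at position 31

31


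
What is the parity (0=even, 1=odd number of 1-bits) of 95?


0b1011111 has 6 ones => parity 0

0


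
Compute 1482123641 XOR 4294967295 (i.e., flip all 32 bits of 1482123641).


1482123641 ^ 4294967295 = 2812843654

2812843654


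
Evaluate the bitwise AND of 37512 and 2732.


0b1001001010001000 & 0b101010101100 = 0b1010001000 = 648

648


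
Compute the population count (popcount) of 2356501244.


0b10001100011101010101101011111100 has 18 set bits

18


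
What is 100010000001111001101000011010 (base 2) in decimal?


100010000001111001101000011010 in decimal = 570923546

570923546


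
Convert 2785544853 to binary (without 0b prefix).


2785544853 = 10100110000010000000101010010101 in binary

10100110000010000000101010010101


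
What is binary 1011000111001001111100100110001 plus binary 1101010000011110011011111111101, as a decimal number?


1011000111001001111100100110001 + 1101010000011110011011111111101 = 11000010111101000011000100101110 = 3270783278

3270783278


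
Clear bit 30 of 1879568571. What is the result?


1879568571 & ~(1 << 30) = 805826747

805826747


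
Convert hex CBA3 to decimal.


CBA3 hex = 52131 decimal

52131


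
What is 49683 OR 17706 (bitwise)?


0b1100001000010011 | 0b100010100101010 = 0b1100011100111011 = 51003

51003


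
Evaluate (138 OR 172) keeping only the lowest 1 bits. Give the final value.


Step 1: 138 | 172 = 174
Step 2: 174 & 1 = 0

0


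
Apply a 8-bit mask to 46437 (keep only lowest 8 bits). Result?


46437 & 255 = 101

101


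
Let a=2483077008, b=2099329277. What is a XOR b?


2483077008 ^ 2099329277 = 3911288685

3911288685


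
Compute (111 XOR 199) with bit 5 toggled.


Step 1: 111 ^ 199 = 168
Step 2: 168 ^ (1 << 5) = 168 ^ 32 = 136

136


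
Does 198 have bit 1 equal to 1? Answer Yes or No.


0b11000110, bit 1 = 1. Yes

Yes


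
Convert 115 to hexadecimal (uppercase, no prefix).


115 = 73 hex

73


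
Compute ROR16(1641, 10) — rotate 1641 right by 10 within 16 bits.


Rotate 0b11001101001 right by 10 (16-bit) = 0b1001101001000001 = 39489

39489


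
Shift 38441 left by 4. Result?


0b1001011000101001 << 4 = 0b10010110001010010000 = 615056

615056


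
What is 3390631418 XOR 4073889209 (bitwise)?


0b11001010000110001110110111111010 ^ 0b11110010110100101001110110111001 = 0b111000110010100111000001000011 = 952791107

952791107


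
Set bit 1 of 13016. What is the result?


13016 | (1 << 1) = 13016 | 2 = 13018

13018


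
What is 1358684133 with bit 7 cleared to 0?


1358684133 & ~(1 << 7) = 1358684005

1358684005


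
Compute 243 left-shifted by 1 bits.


0b11110011 << 1 = 0b111100110 = 486

486


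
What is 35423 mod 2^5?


35423 & 31 = 31

31


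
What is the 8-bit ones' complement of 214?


214 ^ 255 = 41

41


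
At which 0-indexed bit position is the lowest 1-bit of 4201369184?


0b11111010011010111100111001100000. Lowest set bit at position 5

5


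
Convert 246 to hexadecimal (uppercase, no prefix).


246 = F6 hex

F6


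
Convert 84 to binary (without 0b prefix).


84 = 1010100 in binary

1010100


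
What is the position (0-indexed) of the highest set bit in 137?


0b10001001. Highest set bit at position 7

7


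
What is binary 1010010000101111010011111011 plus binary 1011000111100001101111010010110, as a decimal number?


1010010000101111010011111011 + 1011000111100001101111010010110 = 1100011001100111101001110010001 = 1664340881

1664340881


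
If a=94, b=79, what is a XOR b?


94 ^ 79 = 17

17


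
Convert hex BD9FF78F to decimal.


BD9FF78F hex = 3181377423 decimal

3181377423


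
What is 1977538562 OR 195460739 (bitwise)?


0b1110101110111101101100000000010 | 0b1011101001100111111010000011 = 0b1111111111111101111111010000011 = 2147417731

2147417731


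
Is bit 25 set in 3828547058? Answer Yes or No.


0b11100100001100101111110111110010, bit 25 = 0. No

No


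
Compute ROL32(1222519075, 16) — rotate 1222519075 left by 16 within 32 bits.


Rotate 0b1001000110111100010100100100011 left by 16 (32-bit) = 0b101001001000110100100011011110 = 690178270

690178270


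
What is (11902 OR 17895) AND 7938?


Step 1: 11902 | 17895 = 28671
Step 2: 28671 & 7938 = 3842

3842


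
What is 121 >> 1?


0b1111001 >> 1 = 0b111100 = 60

60


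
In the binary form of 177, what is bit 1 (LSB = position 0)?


0b10110001, position 1 = 0

0


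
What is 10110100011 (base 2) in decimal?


10110100011 in decimal = 1443

1443


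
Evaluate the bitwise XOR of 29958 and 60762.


0b111010100000110 ^ 0b1110110101011010 = 0b1001100001011100 = 39004

39004


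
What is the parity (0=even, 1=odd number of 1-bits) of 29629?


0b111001110111101 has 11 ones => parity 1

1


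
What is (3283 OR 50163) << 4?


Step 1: 3283 | 50163 = 53235
Step 2: 53235 << 4 = 851760

851760


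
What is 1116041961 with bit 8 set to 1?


1116041961 | (1 << 8) = 1116041961 | 256 = 1116042217

1116042217


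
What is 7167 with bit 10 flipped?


7167 ^ (1 << 10) = 7167 ^ 1024 = 8191

8191


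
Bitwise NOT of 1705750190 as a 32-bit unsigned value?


~0b1100101101010111010111010101110 = 0b10011010010101000101000101010001 = 2589217105 (32-bit unsigned)

2589217105


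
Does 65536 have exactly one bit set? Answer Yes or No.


0b10000000000000000. Only one bit set => Yes

Yes


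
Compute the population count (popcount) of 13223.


0b11001110100111 has 9 set bits

9


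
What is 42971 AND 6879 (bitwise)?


0b1010011111011011 & 0b1101011011111 = 0b1011011011 = 731

731


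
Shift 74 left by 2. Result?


0b1001010 << 2 = 0b100101000 = 296

296


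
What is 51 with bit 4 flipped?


51 ^ (1 << 4) = 51 ^ 16 = 35

35


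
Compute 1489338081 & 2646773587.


0b1011000110001010111111011100001 & 0b10011101110000101000111101010011 = 0b11000110000000000111001000001 = 415239745

415239745


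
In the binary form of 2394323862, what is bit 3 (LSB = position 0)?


0b10001110101101100111101110010110, position 3 = 0

0


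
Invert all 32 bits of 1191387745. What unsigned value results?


1191387745 ^ 4294967295 = 3103579550

3103579550


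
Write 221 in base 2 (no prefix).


221 = 11011101 in binary

11011101


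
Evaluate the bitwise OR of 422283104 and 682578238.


0b11001001010111000011101100000 | 0b101000101011110101000100111110 = 0b111001101011111101011101111110 = 967825278

967825278


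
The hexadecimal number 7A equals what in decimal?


7A hex = 122 decimal

122


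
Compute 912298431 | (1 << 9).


912298431 | (1 << 9) = 912298431 | 512 = 912298943

912298943


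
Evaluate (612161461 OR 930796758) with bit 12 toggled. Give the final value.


Step 1: 612161461 | 930796758 = 931059703
Step 2: 931059703 ^ (1 << 12) = 931059703 ^ 4096 = 931055607

931055607


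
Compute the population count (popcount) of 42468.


0b1010010111100100 has 8 set bits

8


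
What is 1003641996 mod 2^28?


1003641996 & 268435455 = 198335628

198335628


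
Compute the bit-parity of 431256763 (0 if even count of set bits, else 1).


0b11001101101000111010010111011 has 17 ones => parity 1

1


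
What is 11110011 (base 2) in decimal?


11110011 in decimal = 243

243


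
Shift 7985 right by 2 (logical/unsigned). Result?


0b1111100110001 >> 2 = 0b11111001100 = 1996

1996


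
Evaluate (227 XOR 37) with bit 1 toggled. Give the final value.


Step 1: 227 ^ 37 = 198
Step 2: 198 ^ (1 << 1) = 198 ^ 2 = 196

196


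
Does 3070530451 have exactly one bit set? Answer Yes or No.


0b10110111000001001001001110010011. Multiple bits set => No

No


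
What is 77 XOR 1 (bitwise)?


0b1001101 ^ 0b1 = 0b1001100 = 76

76


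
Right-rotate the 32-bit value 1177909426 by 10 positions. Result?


Rotate 0b1000110001101010111100010110010 right by 10 (32-bit) = 0b101100100100011000110101011110 = 747736414

747736414


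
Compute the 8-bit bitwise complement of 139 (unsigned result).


~0b10001011 = 0b1110100 = 116 (8-bit unsigned)

116


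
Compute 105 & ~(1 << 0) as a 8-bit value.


105 & ~(1 << 0) = 104

104


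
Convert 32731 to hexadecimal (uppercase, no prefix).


32731 = 7FDB hex

7FDB


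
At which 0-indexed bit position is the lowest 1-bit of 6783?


0b1101001111111. Lowest set bit at position 0

0


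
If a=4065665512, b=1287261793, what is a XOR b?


4065665512 ^ 1287261793 = 3203346313

3203346313


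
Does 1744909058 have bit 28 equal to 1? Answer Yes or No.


0b1101000000000010011001100000010, bit 28 = 0. No

No


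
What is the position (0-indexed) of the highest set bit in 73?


0b1001001. Highest set bit at position 6

6


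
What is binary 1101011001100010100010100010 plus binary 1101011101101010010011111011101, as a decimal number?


1101011001100010100010100010 + 1101011101101010010011111011101 = 1111001000110110101000001111111 = 2031833215

2031833215


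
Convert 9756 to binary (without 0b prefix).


9756 = 10011000011100 in binary

10011000011100


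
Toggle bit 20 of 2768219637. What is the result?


2768219637 ^ (1 << 20) = 2768219637 ^ 1048576 = 2767171061

2767171061


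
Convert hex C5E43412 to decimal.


C5E43412 hex = 3320067090 decimal

3320067090


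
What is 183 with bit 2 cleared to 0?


183 & ~(1 << 2) = 179

179


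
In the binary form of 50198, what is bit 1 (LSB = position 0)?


0b1100010000010110, position 1 = 1

1


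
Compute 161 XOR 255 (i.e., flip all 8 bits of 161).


161 ^ 255 = 94

94


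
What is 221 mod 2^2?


221 & 3 = 1

1


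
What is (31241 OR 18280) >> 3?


Step 1: 31241 | 18280 = 32617
Step 2: 32617 >> 3 = 4077

4077


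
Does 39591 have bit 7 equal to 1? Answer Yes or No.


0b1001101010100111, bit 7 = 1. Yes

Yes


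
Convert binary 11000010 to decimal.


11000010 in decimal = 194

194


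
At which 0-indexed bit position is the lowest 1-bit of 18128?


0b100011011010000. Lowest set bit at position 4

4


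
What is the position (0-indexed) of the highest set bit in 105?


0b1101001. Highest set bit at position 6

6


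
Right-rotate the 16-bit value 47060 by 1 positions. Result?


Rotate 0b1011011111010100 right by 1 (16-bit) = 0b101101111101010 = 23530

23530


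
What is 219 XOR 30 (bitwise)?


0b11011011 ^ 0b11110 = 0b11000101 = 197

197


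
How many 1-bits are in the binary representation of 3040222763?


0b10110101001101100001111000101011 has 17 set bits

17


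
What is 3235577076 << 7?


0b11000000110110101111110011110100 << 7 = 0b110000001101101011111100111101000000000 = 414153865728

414153865728


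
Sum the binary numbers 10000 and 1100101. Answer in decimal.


10000 + 1100101 = 1110101 = 117

117


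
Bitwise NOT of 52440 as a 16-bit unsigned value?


~0b1100110011011000 = 0b11001100100111 = 13095 (16-bit unsigned)

13095


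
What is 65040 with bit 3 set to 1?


65040 | (1 << 3) = 65040 | 8 = 65048

65048


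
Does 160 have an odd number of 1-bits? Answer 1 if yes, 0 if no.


0b10100000 has 2 ones => parity 0

0


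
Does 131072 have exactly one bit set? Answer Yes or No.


0b100000000000000000. Only one bit set => Yes

Yes


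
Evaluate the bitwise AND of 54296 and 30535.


0b1101010000011000 & 0b111011101000111 = 0b101010000000000 = 21504

21504


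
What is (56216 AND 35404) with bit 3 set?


Step 1: 56216 & 35404 = 35336
Step 2: 35336 | (1 << 3) = 35336 | 8 = 35336

35336


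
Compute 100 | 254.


0b1100100 | 0b11111110 = 0b11111110 = 254

254


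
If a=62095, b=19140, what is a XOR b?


62095 ^ 19140 = 47179

47179


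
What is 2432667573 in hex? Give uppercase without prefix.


2432667573 = 90FF8FB5 hex

90FF8FB5


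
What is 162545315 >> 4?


0b1001101100000011111010100011 >> 4 = 0b100110110000001111101010 = 10159082

10159082


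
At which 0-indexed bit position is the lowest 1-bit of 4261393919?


0b11111101111111111011010111111111. Lowest set bit at position 0

0


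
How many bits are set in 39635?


0b1001101011010011 has 9 set bits

9


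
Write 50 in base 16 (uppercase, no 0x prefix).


50 = 32 hex

32


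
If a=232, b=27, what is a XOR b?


232 ^ 27 = 243

243


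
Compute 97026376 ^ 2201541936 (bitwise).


0b101110010001000000101001000 ^ 0b10000011001110001101110100110000 = 0b10000110111100000101110001111000 = 2263899256

2263899256


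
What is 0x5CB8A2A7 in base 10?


5CB8A2A7 hex = 1555604135 decimal

1555604135


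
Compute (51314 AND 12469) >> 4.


Step 1: 51314 & 12469 = 48
Step 2: 48 >> 4 = 3

3


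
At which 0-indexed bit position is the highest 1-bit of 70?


0b1000110. Highest set bit at position 6

6


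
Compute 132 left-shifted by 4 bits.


0b10000100 << 4 = 0b100001000000 = 2112

2112


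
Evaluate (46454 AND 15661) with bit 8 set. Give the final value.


Step 1: 46454 & 15661 = 13604
Step 2: 13604 | (1 << 8) = 13604 | 256 = 13604

13604


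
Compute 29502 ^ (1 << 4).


29502 ^ (1 << 4) = 29502 ^ 16 = 29486

29486


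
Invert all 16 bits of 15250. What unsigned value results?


15250 ^ 65535 = 50285

50285


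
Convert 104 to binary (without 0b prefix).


104 = 1101000 in binary

1101000


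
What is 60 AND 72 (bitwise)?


0b111100 & 0b1001000 = 0b1000 = 8

8


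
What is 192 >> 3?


0b11000000 >> 3 = 0b11000 = 24

24


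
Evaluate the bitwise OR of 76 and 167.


0b1001100 | 0b10100111 = 0b11101111 = 239

239


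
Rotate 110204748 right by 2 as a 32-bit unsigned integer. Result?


Rotate 0b110100100011001011101001100 right by 2 (32-bit) = 0b1101001000110010111010011 = 27551187

27551187


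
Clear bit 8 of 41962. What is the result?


41962 & ~(1 << 8) = 41706

41706


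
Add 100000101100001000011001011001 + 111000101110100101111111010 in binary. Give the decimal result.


100000101100001000011001011001 + 111000101110100101111111010 = 100111110001111101001001010011 = 667406931

667406931


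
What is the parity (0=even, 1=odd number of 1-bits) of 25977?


0b110010101111001 has 9 ones => parity 1

1


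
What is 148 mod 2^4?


148 & 15 = 4

4


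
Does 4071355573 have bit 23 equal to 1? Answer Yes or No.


0b11110010101010111111010010110101, bit 23 = 1. Yes

Yes


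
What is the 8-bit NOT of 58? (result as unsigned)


~0b111010 = 0b11000101 = 197 (8-bit unsigned)

197


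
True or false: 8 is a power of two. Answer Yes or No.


0b1000. Only one bit set => Yes

Yes


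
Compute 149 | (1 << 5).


149 | (1 << 5) = 149 | 32 = 181

181


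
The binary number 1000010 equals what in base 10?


1000010 in decimal = 66

66


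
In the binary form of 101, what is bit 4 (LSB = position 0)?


0b1100101, position 4 = 0

0


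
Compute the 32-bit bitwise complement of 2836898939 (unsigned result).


~0b10101001000101111010010001111011 = 0b1010110111010000101101110000100 = 1458068356 (32-bit unsigned)

1458068356


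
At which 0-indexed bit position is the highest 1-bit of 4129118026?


0b11110110000111010101011101001010. Highest set bit at position 31

31


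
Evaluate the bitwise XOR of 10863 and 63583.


0b10101001101111 ^ 0b1111100001011111 = 0b1101001000110000 = 53808

53808


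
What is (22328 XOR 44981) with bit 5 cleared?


Step 1: 22328 ^ 44981 = 63629
Step 2: 63629 & ~(1 << 5) = 63629

63629


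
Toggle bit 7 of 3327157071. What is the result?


3327157071 ^ (1 << 7) = 3327157071 ^ 128 = 3327157199

3327157199


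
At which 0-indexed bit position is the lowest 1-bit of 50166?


0b1100001111110110. Lowest set bit at position 1

1


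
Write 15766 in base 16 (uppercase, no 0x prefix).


15766 = 3D96 hex

3D96


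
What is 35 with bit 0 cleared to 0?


35 & ~(1 << 0) = 34

34


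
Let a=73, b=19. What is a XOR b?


73 ^ 19 = 90

90


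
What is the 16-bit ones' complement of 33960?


33960 ^ 65535 = 31575

31575


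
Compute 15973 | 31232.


0b11111001100101 | 0b111101000000000 = 0b111111001100101 = 32357

32357


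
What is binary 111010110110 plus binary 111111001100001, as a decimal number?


111010110110 + 111111001100001 = 1000110100010111 = 36119

36119


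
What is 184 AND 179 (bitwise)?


0b10111000 & 0b10110011 = 0b10110000 = 176

176


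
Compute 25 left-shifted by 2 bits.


0b11001 << 2 = 0b1100100 = 100

100


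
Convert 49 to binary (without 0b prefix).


49 = 110001 in binary

110001


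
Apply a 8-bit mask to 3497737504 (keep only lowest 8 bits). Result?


3497737504 & 255 = 32

32


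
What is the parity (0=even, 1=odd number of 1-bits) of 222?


0b11011110 has 6 ones => parity 0

0


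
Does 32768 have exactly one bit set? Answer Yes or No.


0b1000000000000000. Only one bit set => Yes

Yes


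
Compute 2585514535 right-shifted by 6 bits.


0b10011010000110111101001000100111 >> 6 = 0b10011010000110111101001000 = 40398664

40398664


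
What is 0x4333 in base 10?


4333 hex = 17203 decimal

17203


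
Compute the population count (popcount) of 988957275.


0b111010111100100100101001011011 has 17 set bits

17


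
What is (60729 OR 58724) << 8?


Step 1: 60729 | 58724 = 60797
Step 2: 60797 << 8 = 15564032

15564032


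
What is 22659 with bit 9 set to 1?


22659 | (1 << 9) = 22659 | 512 = 23171

23171


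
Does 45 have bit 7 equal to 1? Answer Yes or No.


0b101101, bit 7 = 0. No

No


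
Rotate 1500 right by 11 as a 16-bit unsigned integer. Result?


Rotate 0b10111011100 right by 11 (16-bit) = 0b1011101110000000 = 48000

48000


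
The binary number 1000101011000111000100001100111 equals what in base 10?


1000101011000111000100001100111 in decimal = 1164150887

1164150887


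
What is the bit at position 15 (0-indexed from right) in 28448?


0b110111100100000, position 15 = 0

0


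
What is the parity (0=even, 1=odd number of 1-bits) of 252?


0b11111100 has 6 ones => parity 0

0


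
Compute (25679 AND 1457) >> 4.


Step 1: 25679 & 1457 = 1025
Step 2: 1025 >> 4 = 64

64


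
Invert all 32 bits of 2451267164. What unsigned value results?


2451267164 ^ 4294967295 = 1843700131

1843700131


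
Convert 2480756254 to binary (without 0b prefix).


2480756254 = 10010011110111010101011000011110 in binary

10010011110111010101011000011110


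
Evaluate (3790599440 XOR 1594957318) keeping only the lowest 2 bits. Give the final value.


Step 1: 3790599440 ^ 1594957318 = 3204377366
Step 2: 3204377366 & 3 = 2

2


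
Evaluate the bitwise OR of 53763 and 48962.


0b1101001000000011 | 0b1011111101000010 = 0b1111111101000011 = 65347

65347


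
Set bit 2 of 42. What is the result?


42 | (1 << 2) = 42 | 4 = 46

46


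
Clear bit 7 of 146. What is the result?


146 & ~(1 << 7) = 18

18


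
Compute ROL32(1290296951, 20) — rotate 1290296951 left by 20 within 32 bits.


Rotate 0b1001100111010000101111001110111 left by 20 (32-bit) = 0b11100111011101001100111010000101 = 3883191941

3883191941


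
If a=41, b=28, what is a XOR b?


41 ^ 28 = 53

53


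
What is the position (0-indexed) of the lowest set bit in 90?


0b1011010. Lowest set bit at position 1

1


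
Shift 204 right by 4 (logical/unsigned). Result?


0b11001100 >> 4 = 0b1100 = 12

12


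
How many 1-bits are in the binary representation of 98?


0b1100010 has 3 set bits

3


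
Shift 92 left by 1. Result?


0b1011100 << 1 = 0b10111000 = 184

184


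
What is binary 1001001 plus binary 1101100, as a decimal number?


1001001 + 1101100 = 10110101 = 181

181


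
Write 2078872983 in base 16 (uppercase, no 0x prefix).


2078872983 = 7BE91597 hex

7BE91597


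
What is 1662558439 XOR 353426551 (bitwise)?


0b1100011000110001010000011100111 ^ 0b10101000100001101110001110111 = 0b1110110000010000111110010010000 = 1980267664

1980267664


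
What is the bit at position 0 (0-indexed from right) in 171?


0b10101011, position 0 = 1

1


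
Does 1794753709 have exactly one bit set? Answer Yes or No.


0b1101010111110011100010010101101. Multiple bits set => No

No


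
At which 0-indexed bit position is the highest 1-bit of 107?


0b1101011. Highest set bit at position 6

6


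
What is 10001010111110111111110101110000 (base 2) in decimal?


10001010111110111111110101110000 in decimal = 2331770224

2331770224


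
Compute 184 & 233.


0b10111000 & 0b11101001 = 0b10101000 = 168

168


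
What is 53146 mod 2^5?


53146 & 31 = 26

26


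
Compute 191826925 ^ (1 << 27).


191826925 ^ (1 << 27) = 191826925 ^ 134217728 = 57609197

57609197


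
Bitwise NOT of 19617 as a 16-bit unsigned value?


~0b100110010100001 = 0b1011001101011110 = 45918 (16-bit unsigned)

45918


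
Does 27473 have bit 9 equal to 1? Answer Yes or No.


0b110101101010001, bit 9 = 1. Yes

Yes


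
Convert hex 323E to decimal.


323E hex = 12862 decimal

12862


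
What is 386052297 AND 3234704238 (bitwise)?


0b10111000000101011000011001001 & 0b11000000110011011010101101101110 = 0b1010000001001000 = 41032

41032


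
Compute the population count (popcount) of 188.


0b10111100 has 5 set bits

5


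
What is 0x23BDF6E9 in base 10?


23BDF6E9 hex = 599652073 decimal

599652073


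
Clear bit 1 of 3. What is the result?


3 & ~(1 << 1) = 1

1


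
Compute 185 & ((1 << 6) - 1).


185 & 63 = 57

57


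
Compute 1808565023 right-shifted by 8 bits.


0b1101011110011001000001100011111 >> 8 = 0b11010111100110010000011 = 7064707

7064707


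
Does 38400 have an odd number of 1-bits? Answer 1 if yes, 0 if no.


0b1001011000000000 has 4 ones => parity 0

0


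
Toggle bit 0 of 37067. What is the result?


37067 ^ (1 << 0) = 37067 ^ 1 = 37066

37066


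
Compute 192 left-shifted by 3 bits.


0b11000000 << 3 = 0b11000000000 = 1536

1536


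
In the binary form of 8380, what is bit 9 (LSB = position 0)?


0b10000010111100, position 9 = 0

0


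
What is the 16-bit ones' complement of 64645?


64645 ^ 65535 = 890

890


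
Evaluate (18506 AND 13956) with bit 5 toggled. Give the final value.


Step 1: 18506 & 13956 = 0
Step 2: 0 ^ (1 << 5) = 0 ^ 32 = 32

32


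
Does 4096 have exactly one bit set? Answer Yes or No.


0b1000000000000. Only one bit set => Yes

Yes


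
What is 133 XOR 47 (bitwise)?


0b10000101 ^ 0b101111 = 0b10101010 = 170

170


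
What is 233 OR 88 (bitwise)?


0b11101001 | 0b1011000 = 0b11111001 = 249

249


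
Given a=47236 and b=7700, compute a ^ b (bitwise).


47236 ^ 7700 = 42640

42640


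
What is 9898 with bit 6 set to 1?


9898 | (1 << 6) = 9898 | 64 = 9962

9962


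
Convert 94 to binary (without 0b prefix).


94 = 1011110 in binary

1011110


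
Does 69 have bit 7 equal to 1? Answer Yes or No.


0b1000101, bit 7 = 0. No

No


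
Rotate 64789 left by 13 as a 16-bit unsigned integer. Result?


Rotate 0b1111110100010101 left by 13 (16-bit) = 0b1011111110100010 = 49058

49058


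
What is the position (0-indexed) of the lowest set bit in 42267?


0b1010010100011011. Lowest set bit at position 0

0


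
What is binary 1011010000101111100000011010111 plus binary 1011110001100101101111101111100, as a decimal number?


1011010000101111100000011010111 + 1011110001100101101111101111100 = 10111000010010101010000001010011 = 3091898451

3091898451


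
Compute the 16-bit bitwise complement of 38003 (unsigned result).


~0b1001010001110011 = 0b110101110001100 = 27532 (16-bit unsigned)

27532


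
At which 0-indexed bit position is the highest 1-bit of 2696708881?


0b10100000101111001000001100010001. Highest set bit at position 31

31


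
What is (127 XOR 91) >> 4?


Step 1: 127 ^ 91 = 36
Step 2: 36 >> 4 = 2

2


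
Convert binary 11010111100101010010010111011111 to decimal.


11010111100101010010010111011111 in decimal = 3616875999

3616875999


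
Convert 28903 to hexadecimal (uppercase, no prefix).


28903 = 70E7 hex

70E7


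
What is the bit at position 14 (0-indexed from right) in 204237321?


0b1100001011000110101000001001, position 14 = 1

1


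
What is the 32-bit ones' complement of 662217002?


662217002 ^ 4294967295 = 3632750293

3632750293


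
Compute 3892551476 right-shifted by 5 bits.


0b11101000000000111001111100110100 >> 5 = 0b111010000000001110011111001 = 121642233

121642233


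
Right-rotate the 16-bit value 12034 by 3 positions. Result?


Rotate 0b10111100000010 right by 3 (16-bit) = 0b100010111100000 = 17888

17888


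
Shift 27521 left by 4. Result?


0b110101110000001 << 4 = 0b1101011100000010000 = 440336

440336


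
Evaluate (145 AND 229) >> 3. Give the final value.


Step 1: 145 & 229 = 129
Step 2: 129 >> 3 = 16

16


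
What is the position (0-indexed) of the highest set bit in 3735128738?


0b11011110101000011000101010100010. Highest set bit at position 31

31


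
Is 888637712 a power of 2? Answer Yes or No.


0b110100111101111000100100010000. Multiple bits set => No

No


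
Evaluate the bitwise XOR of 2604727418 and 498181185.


0b10011011010000001111110001111010 ^ 0b11101101100011010010001000001 = 0b10000110111100010101100000111011 = 2263963707

2263963707


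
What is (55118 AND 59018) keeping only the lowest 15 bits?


Step 1: 55118 & 59018 = 50698
Step 2: 50698 & 32767 = 17930

17930


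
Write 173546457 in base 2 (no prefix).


173546457 = 1010010110000001101111011001 in binary

1010010110000001101111011001


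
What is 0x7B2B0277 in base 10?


7B2B0277 hex = 2066416247 decimal

2066416247


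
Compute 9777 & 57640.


0b10011000110001 & 0b1110000100101000 = 0b10000000100000 = 8224

8224


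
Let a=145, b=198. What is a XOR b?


145 ^ 198 = 87

87


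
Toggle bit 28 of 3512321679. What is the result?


3512321679 ^ (1 << 28) = 3512321679 ^ 268435456 = 3243886223

3243886223


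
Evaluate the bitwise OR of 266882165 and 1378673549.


0b1111111010000100110001110101 | 0b1010010001011001110001110001101 = 0b1011111111011001110111111111101 = 1609363453

1609363453


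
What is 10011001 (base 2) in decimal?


10011001 in decimal = 153

153


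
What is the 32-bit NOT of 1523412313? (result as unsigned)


~0b1011010110011010110110101011001 = 0b10100101001100101001001010100110 = 2771554982 (32-bit unsigned)

2771554982


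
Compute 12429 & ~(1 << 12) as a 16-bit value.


12429 & ~(1 << 12) = 8333

8333


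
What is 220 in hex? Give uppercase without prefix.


220 = DC hex

DC


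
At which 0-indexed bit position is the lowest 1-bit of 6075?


0b1011110111011. Lowest set bit at position 0

0


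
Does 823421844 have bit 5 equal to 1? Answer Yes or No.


0b110001000101000110101110010100, bit 5 = 0. No

No


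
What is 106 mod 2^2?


106 & 3 = 2

2


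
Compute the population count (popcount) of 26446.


0b110011101001110 has 9 set bits

9


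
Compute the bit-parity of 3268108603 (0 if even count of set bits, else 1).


0b11000010110010110110000100111011 has 16 ones => parity 0

0


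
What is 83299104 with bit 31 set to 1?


83299104 | (1 << 31) = 83299104 | 2147483648 = 2230782752

2230782752


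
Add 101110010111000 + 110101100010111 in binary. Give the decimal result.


101110010111000 + 110101100010111 = 1100011111001111 = 51151

51151


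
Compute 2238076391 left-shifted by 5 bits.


0b10000101011001100101010111100111 << 5 = 0b1000010101100110010101011110011100000 = 71618444512

71618444512


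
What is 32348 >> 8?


0b111111001011100 >> 8 = 0b1111110 = 126

126


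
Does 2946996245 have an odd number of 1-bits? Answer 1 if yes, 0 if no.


0b10101111101001111001100000010101 has 17 ones => parity 1

1


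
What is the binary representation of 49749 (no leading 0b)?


49749 = 1100001001010101 in binary

1100001001010101


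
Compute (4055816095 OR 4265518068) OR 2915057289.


Step 1: 4055816095 | 4265518068 = 4290705407
Step 2: 4290705407 | 2915057289 = 4294901759

4294901759


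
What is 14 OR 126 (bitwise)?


0b1110 | 0b1111110 = 0b1111110 = 126

126


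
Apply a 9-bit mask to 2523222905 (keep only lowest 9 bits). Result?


2523222905 & 511 = 377

377


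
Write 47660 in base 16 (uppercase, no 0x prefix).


47660 = BA2C hex

BA2C


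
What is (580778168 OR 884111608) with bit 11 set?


Step 1: 580778168 | 884111608 = 918550776
Step 2: 918550776 | (1 << 11) = 918550776 | 2048 = 918550776

918550776


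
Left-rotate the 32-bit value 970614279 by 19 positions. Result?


Rotate 0b111001110110100110011000000111 left by 19 (32-bit) = 0b110000001110011100111011010011 = 809094867

809094867


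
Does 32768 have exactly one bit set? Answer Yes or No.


0b1000000000000000. Only one bit set => Yes

Yes


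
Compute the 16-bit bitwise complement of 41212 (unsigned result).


~0b1010000011111100 = 0b101111100000011 = 24323 (16-bit unsigned)

24323


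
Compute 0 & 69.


0b0 & 0b1000101 = 0b0 = 0

0


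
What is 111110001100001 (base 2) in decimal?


111110001100001 in decimal = 31841

31841


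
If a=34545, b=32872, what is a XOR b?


34545 ^ 32872 = 1689

1689


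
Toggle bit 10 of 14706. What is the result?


14706 ^ (1 << 10) = 14706 ^ 1024 = 15730

15730


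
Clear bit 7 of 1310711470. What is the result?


1310711470 & ~(1 << 7) = 1310711342

1310711342


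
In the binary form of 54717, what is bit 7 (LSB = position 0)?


0b1101010110111101, position 7 = 1

1


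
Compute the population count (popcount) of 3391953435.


0b11001010001011010001101000011011 has 15 set bits

15


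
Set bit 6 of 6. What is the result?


6 | (1 << 6) = 6 | 64 = 70

70


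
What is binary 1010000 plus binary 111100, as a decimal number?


1010000 + 111100 = 10001100 = 140

140


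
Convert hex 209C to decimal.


209C hex = 8348 decimal

8348


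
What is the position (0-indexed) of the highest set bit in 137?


0b10001001. Highest set bit at position 7

7


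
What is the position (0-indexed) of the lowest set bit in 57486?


0b1110000010001110. Lowest set bit at position 1

1


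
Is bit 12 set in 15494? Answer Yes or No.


0b11110010000110, bit 12 = 1. Yes

Yes


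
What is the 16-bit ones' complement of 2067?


2067 ^ 65535 = 63468

63468


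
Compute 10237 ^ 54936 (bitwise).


0b10011111111101 ^ 0b1101011010011000 = 0b1111000101100101 = 61797

61797


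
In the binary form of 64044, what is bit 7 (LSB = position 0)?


0b1111101000101100, position 7 = 0

0


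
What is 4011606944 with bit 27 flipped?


4011606944 ^ (1 << 27) = 4011606944 ^ 134217728 = 3877389216

3877389216


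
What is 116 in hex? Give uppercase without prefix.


116 = 74 hex

74


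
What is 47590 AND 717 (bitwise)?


0b1011100111100110 & 0b1011001101 = 0b11000100 = 196

196


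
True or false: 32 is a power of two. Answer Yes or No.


0b100000. Only one bit set => Yes

Yes


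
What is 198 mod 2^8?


198 & 255 = 198

198


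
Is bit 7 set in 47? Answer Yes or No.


0b101111, bit 7 = 0. No

No


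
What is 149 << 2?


0b10010101 << 2 = 0b1001010100 = 596

596


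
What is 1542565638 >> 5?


0b1011011111100011010111100000110 >> 5 = 0b10110111111000110101111000 = 48205176

48205176


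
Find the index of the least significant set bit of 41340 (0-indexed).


0b1010000101111100. Lowest set bit at position 2

2


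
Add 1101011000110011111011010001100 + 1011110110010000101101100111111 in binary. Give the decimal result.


1101011000110011111011010001100 + 1011110110010000101101100111111 = 11001001111000100101000111001011 = 3387052491

3387052491


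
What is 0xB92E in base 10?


B92E hex = 47406 decimal

47406


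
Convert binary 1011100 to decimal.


1011100 in decimal = 92

92


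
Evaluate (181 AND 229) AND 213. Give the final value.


Step 1: 181 & 229 = 165
Step 2: 165 & 213 = 133

133


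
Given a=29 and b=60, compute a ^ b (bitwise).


29 ^ 60 = 33

33


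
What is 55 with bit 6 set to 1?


55 | (1 << 6) = 55 | 64 = 119

119


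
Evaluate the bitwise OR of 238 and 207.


0b11101110 | 0b11001111 = 0b11101111 = 239

239
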